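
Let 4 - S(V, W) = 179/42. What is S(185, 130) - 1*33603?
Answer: -1411337/42 ≈ -33603.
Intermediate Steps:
S(V, W) = -11/42 (S(V, W) = 4 - 179/42 = -11/42)
S(185, 130) - 1*33603 = -11/42 - 1*33603 = -11/42 - 33603 = -1411337/42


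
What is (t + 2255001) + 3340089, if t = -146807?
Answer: 5448283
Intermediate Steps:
(t + 2255001) + 3340089 = (-146807 + 2255001) + 3340089 = 2108194 + 3340089 = 5448283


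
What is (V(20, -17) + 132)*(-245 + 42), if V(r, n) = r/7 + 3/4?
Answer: -110113/4 ≈ -27528.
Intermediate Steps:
V(r, n) = 3/4 + r/7 (V(r, n) = r*(1/7) + 3*(1/4) = r/7 + 3/4 = 3/4 + r/7)
(V(20, -17) + 132)*(-245 + 42) = ((3/4 + (1/7)*20) + 132)*(-245 + 42) = ((3/4 + 20/7) + 132)*(-203) = (101/28 + 132)*(-203) = (3797/28)*(-203) = -110113/4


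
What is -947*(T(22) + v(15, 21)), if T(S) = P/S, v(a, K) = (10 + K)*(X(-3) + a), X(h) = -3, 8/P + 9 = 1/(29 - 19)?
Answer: -344848156/979 ≈ -3.5225e+5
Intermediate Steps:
P = -80/89 (P = 8/(-9 + 1/(29 - 19)) = 8/(-9 + 1/10) = 8/(-89/10) = 8*(-10/89) = -80/89 ≈ -0.89888)
v(a, K) = (-3 + a)*(10 + K) (v(a, K) = (10 + K)*(-3 + a) = (-3 + a)*(10 + K))
T(S) = -80/(89*S)
-947*(T(22) + v(15, 21)) = -947*(-80/89/22 + (-30 - 3*21 + 10*15 + 21*15)) = -947*(-80/89*1/22 + (-30 - 63 + 150 + 315)) = -947*(-40/979 + 372) = -947*364148/979 = -344848156/979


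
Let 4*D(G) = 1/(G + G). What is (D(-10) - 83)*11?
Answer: -73051/80 ≈ -913.14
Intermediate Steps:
D(G) = 1/(8*G) (D(G) = 1/(4*(G + G)) = 1/(4*((2*G))) = (1/(2*G))/4 = 1/(8*G))
(D(-10) - 83)*11 = ((⅛)/(-10) - 83)*11 = ((⅛)*(-⅒) - 83)*11 = (-1/80 - 83)*11 = -6641/80*11 = -73051/80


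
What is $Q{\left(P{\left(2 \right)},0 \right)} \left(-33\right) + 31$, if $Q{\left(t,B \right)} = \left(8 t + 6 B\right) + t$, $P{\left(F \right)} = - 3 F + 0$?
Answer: $1813$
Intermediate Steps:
$P{\left(F \right)} = - 3 F$
$Q{\left(t,B \right)} = 6 B + 9 t$ ($Q{\left(t,B \right)} = \left(6 B + 8 t\right) + t = 6 B + 9 t$)
$Q{\left(P{\left(2 \right)},0 \right)} \left(-33\right) + 31 = \left(6 \cdot 0 + 9 \left(\left(-3\right) 2\right)\right) \left(-33\right) + 31 = \left(0 + 9 \left(-6\right)\right) \left(-33\right) + 31 = \left(0 - 54\right) \left(-33\right) + 31 = \left(-54\right) \left(-33\right) + 31 = 1782 + 31 = 1813$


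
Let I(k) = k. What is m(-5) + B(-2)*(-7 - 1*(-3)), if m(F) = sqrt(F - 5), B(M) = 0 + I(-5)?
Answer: 20 + I*sqrt(10) ≈ 20.0 + 3.1623*I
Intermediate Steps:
B(M) = -5 (B(M) = 0 - 5 = -5)
m(F) = sqrt(-5 + F)
m(-5) + B(-2)*(-7 - 1*(-3)) = sqrt(-5 - 5) - 5*(-7 - 1*(-3)) = sqrt(-10) - 5*(-7 + 3) = I*sqrt(10) - 5*(-4) = I*sqrt(10) + 20 = 20 + I*sqrt(10)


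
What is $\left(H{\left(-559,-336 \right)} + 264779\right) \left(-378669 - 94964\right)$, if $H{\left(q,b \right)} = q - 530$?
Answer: $-124892285770$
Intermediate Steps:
$H{\left(q,b \right)} = -530 + q$
$\left(H{\left(-559,-336 \right)} + 264779\right) \left(-378669 - 94964\right) = \left(\left(-530 - 559\right) + 264779\right) \left(-378669 - 94964\right) = \left(-1089 + 264779\right) \left(-473633\right) = 263690 \left(-473633\right) = -124892285770$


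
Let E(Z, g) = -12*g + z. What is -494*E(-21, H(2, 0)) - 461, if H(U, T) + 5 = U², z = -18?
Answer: 2503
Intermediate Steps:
H(U, T) = -5 + U²
E(Z, g) = -18 - 12*g (E(Z, g) = -12*g - 18 = -18 - 12*g)
-494*E(-21, H(2, 0)) - 461 = -494*(-18 - 12*(-5 + 2²)) - 461 = -494*(-18 - 12*(-5 + 4)) - 461 = -494*(-18 - 12*(-1)) - 461 = -494*(-18 + 12) - 461 = -494*(-6) - 461 = 2964 - 461 = 2503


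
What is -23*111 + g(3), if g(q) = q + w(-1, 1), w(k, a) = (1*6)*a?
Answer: -2544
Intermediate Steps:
w(k, a) = 6*a
g(q) = 6 + q (g(q) = q + 6*1 = q + 6 = 6 + q)
-23*111 + g(3) = -23*111 + (6 + 3) = -2553 + 9 = -2544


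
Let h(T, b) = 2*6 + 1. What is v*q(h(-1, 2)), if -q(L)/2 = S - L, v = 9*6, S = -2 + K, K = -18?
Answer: 3564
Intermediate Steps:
S = -20 (S = -2 - 18 = -20)
h(T, b) = 13 (h(T, b) = 12 + 1 = 13)
v = 54
q(L) = 40 + 2*L (q(L) = -2*(-20 - L) = 40 + 2*L)
v*q(h(-1, 2)) = 54*(40 + 2*13) = 54*(40 + 26) = 54*66 = 3564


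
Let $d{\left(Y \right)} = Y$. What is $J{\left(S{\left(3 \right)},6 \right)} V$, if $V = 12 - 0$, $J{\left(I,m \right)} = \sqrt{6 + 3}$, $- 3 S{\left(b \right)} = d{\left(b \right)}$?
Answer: $36$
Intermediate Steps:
$S{\left(b \right)} = - \frac{b}{3}$
$J{\left(I,m \right)} = 3$ ($J{\left(I,m \right)} = \sqrt{9} = 3$)
$V = 12$ ($V = 12 + 0 = 12$)
$J{\left(S{\left(3 \right)},6 \right)} V = 3 \cdot 12 = 36$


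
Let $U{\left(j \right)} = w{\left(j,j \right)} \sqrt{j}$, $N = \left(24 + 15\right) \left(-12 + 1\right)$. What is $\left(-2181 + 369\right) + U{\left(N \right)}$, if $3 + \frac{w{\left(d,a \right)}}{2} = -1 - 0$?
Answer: $-1812 - 8 i \sqrt{429} \approx -1812.0 - 165.7 i$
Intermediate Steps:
$w{\left(d,a \right)} = -8$ ($w{\left(d,a \right)} = -6 + 2 \left(-1 - 0\right) = -6 + 2 \left(-1 + 0\right) = -6 + 2 \left(-1\right) = -6 - 2 = -8$)
$N = -429$ ($N = 39 \left(-11\right) = -429$)
$U{\left(j \right)} = - 8 \sqrt{j}$
$\left(-2181 + 369\right) + U{\left(N \right)} = \left(-2181 + 369\right) - 8 \sqrt{-429} = -1812 - 8 i \sqrt{429}$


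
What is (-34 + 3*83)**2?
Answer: 46225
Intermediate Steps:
(-34 + 3*83)**2 = (-34 + 249)**2 = 215**2 = 46225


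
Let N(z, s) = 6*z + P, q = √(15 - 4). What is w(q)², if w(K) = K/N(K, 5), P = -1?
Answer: 11/(1 - 6*√11)² ≈ 0.030795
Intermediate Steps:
q = √11 ≈ 3.3166
N(z, s) = -1 + 6*z (N(z, s) = 6*z - 1 = -1 + 6*z)
w(K) = K/(-1 + 6*K)
w(q)² = (√11/(-1 + 6*√11))² = 11/(-1 + 6*√11)²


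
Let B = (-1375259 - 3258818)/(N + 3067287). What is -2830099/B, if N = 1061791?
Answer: 11685699518722/4634077 ≈ 2.5217e+6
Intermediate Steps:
B = -4634077/4129078 (B = (-1375259 - 3258818)/(1061791 + 3067287) = -4634077/4129078 ≈ -1.1223)
-2830099/B = -2830099/(-4634077/4129078) = -2830099*(-4129078/4634077) = 11685699518722/4634077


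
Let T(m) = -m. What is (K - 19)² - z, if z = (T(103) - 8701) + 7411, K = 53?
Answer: 2549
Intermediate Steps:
z = -1393 (z = (-1*103 - 8701) + 7411 = (-103 - 8701) + 7411 = -8804 + 7411 = -1393)
(K - 19)² - z = (53 - 19)² - 1*(-1393) = 34² + 1393 = 1156 + 1393 = 2549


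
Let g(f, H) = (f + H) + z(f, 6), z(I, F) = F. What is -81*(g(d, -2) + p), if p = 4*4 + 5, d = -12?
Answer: -1053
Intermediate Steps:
g(f, H) = 6 + H + f (g(f, H) = (f + H) + 6 = (H + f) + 6 = 6 + H + f)
p = 21 (p = 16 + 5 = 21)
-81*(g(d, -2) + p) = -81*((6 - 2 - 12) + 21) = -81*(-8 + 21) = -81*13 = -1053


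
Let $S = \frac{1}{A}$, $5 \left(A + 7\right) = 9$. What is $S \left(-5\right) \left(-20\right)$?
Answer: $- \frac{250}{13} \approx -19.231$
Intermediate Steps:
$A = - \frac{26}{5}$ ($A = -7 + \frac{1}{5} \cdot 9 = -7 + \frac{9}{5} = - \frac{26}{5} \approx -5.2$)
$S = - \frac{5}{26}$ ($S = \frac{1}{- \frac{26}{5}} = - \frac{5}{26} \approx -0.19231$)
$S \left(-5\right) \left(-20\right) = \left(- \frac{5}{26}\right) \left(-5\right) \left(-20\right) = \frac{25}{26} \left(-20\right) = - \frac{250}{13}$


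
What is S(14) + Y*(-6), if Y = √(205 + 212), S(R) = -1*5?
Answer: -5 - 6*√417 ≈ -127.52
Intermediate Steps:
S(R) = -5
Y = √417 ≈ 20.421
S(14) + Y*(-6) = -5 + √417*(-6) = -5 - 6*√417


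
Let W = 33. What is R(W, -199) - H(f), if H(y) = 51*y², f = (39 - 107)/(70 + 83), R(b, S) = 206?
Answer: 5290/27 ≈ 195.93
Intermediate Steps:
f = -4/9 (f = -68/153 = -68*1/153 = -4/9 ≈ -0.44444)
R(W, -199) - H(f) = 206 - 51*(-4/9)² = 206 - 51*16/81 = 206 - 1*272/27 = 206 - 272/27 = 5290/27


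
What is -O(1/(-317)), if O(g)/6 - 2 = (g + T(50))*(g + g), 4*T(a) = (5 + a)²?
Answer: 1670895/100489 ≈ 16.628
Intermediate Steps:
T(a) = (5 + a)²/4
O(g) = 12 + 12*g*(3025/4 + g) (O(g) = 12 + 6*((g + (5 + 50)²/4)*(g + g)) = 12 + 6*((g + (¼)*55²)*(2*g)) = 12 + 6*((g + (¼)*3025)*(2*g)) = 12 + 6*((g + 3025/4)*(2*g)) = 12 + 6*((3025/4 + g)*(2*g)) = 12 + 6*(2*g*(3025/4 + g)) = 12 + 12*g*(3025/4 + g))
-O(1/(-317)) = -(12 + 12*(1/(-317))² + 9075/(-317)) = -(12 + 12*(-1/317)² + 9075*(-1/317)) = -(12 + 12*(1/100489) - 9075/317) = -(12 + 12/100489 - 9075/317) = -1*(-1670895/100489) = 1670895/100489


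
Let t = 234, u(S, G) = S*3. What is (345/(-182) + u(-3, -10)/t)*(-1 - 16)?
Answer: 2992/91 ≈ 32.879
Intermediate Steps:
u(S, G) = 3*S
(345/(-182) + u(-3, -10)/t)*(-1 - 16) = (345/(-182) + (3*(-3))/234)*(-1 - 16) = (345*(-1/182) - 9*1/234)*(-17) = (-345/182 - 1/26)*(-17) = -176/91*(-17) = 2992/91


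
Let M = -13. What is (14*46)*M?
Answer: -8372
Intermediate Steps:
(14*46)*M = (14*46)*(-13) = 644*(-13) = -8372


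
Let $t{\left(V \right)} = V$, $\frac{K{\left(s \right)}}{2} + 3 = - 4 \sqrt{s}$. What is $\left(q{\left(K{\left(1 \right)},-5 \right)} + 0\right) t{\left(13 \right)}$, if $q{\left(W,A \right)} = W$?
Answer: $-182$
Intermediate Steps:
$K{\left(s \right)} = -6 - 8 \sqrt{s}$ ($K{\left(s \right)} = -6 + 2 \left(- 4 \sqrt{s}\right) = -6 - 8 \sqrt{s}$)
$\left(q{\left(K{\left(1 \right)},-5 \right)} + 0\right) t{\left(13 \right)} = \left(\left(-6 - 8 \sqrt{1}\right) + 0\right) 13 = \left(\left(-6 - 8\right) + 0\right) 13 = \left(-14 + 0\right) 13 = \left(-14\right) 13 = -182$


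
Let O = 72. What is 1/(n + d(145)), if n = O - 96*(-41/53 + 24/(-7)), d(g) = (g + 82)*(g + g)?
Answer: 371/24599306 ≈ 1.5082e-5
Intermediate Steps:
d(g) = 2*g*(82 + g) (d(g) = (82 + g)*(2*g) = 2*g*(82 + g))
n = 176376/371 (n = 72 - 96*(-41/53 + 24/(-7)) = 72 - 96*(-41*1/53 + 24*(-⅐)) = 72 - 96*(-41/53 - 24/7) = 72 - 96*(-1559/371) = 72 + 149664/371 = 176376/371 ≈ 475.41)
1/(n + d(145)) = 1/(176376/371 + 2*145*(82 + 145)) = 1/(176376/371 + 2*145*227) = 1/(176376/371 + 65830) = 1/(24599306/371) = 371/24599306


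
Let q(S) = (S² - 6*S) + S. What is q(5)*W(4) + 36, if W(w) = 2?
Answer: 36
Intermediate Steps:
q(S) = S² - 5*S
q(5)*W(4) + 36 = (5*(-5 + 5))*2 + 36 = (5*0)*2 + 36 = 0*2 + 36 = 0 + 36 = 36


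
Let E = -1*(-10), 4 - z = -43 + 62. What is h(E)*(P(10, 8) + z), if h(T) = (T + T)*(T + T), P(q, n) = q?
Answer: -2000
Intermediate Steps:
z = -15 (z = 4 - (-43 + 62) = 4 - 1*19 = 4 - 19 = -15)
E = 10
h(T) = 4*T² (h(T) = (2*T)*(2*T) = 4*T²)
h(E)*(P(10, 8) + z) = (4*10²)*(10 - 15) = (4*100)*(-5) = 400*(-5) = -2000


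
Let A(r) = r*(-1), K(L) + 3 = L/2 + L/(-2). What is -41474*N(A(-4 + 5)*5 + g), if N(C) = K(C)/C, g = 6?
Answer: 124422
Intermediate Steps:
K(L) = -3 (K(L) = -3 + (L/2 + L/(-2)) = -3 + (L*(½) + L*(-½)) = -3 + (L/2 - L/2) = -3 + 0 = -3)
A(r) = -r
N(C) = -3/C
-41474*N(A(-4 + 5)*5 + g) = -(-124422)/(-(-4 + 5)*5 + 6) = -(-124422)/(-1*1*5 + 6) = -(-124422)/(-1*5 + 6) = -(-124422)/(-5 + 6) = -(-124422)/1 = -(-124422) = -41474*(-3) = 124422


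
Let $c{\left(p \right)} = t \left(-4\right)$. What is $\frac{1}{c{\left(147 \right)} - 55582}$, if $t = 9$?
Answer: $- \frac{1}{55618} \approx -1.798 \cdot 10^{-5}$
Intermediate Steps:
$c{\left(p \right)} = -36$ ($c{\left(p \right)} = 9 \left(-4\right) = -36$)
$\frac{1}{c{\left(147 \right)} - 55582} = \frac{1}{-36 - 55582} = \frac{1}{-55618} = - \frac{1}{55618}$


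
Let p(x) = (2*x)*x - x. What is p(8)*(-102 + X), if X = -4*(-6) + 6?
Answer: -8640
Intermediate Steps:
X = 30 (X = 24 + 6 = 30)
p(x) = -x + 2*x**2 (p(x) = 2*x**2 - x = -x + 2*x**2)
p(8)*(-102 + X) = (8*(-1 + 2*8))*(-102 + 30) = (8*(-1 + 16))*(-72) = (8*15)*(-72) = 120*(-72) = -8640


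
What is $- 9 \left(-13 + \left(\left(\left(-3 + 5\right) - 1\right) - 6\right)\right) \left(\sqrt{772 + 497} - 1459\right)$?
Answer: $-236358 + 486 \sqrt{141} \approx -2.3059 \cdot 10^{5}$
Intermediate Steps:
$- 9 \left(-13 + \left(\left(\left(-3 + 5\right) - 1\right) - 6\right)\right) \left(\sqrt{772 + 497} - 1459\right) = - 9 \left(-13 + \left(\left(2 - 1\right) - 6\right)\right) \left(\sqrt{1269} - 1459\right) = - 9 \left(-13 + \left(1 - 6\right)\right) \left(3 \sqrt{141} - 1459\right) = - 9 \left(-13 - 5\right) \left(-1459 + 3 \sqrt{141}\right) = \left(-9\right) \left(-18\right) \left(-1459 + 3 \sqrt{141}\right) = 162 \left(-1459 + 3 \sqrt{141}\right) = -236358 + 486 \sqrt{141}$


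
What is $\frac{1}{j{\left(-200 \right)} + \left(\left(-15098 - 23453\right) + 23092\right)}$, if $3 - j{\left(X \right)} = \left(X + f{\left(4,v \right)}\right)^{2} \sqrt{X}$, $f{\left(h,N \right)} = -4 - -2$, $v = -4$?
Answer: $\frac{i}{8 \left(- 1932 i + 51005 \sqrt{2}\right)} \approx -4.6382 \cdot 10^{-8} + 1.7317 \cdot 10^{-6} i$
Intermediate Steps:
$f{\left(h,N \right)} = -2$ ($f{\left(h,N \right)} = -4 + 2 = -2$)
$j{\left(X \right)} = 3 - \sqrt{X} \left(-2 + X\right)^{2}$ ($j{\left(X \right)} = 3 - \left(X - 2\right)^{2} \sqrt{X} = 3 - \left(-2 + X\right)^{2} \sqrt{X} = 3 - \sqrt{X} \left(-2 + X\right)^{2}$)
$\frac{1}{j{\left(-200 \right)} + \left(\left(-15098 - 23453\right) + 23092\right)} = \frac{1}{\left(3 - \sqrt{-200} \left(-2 - 200\right)^{2}\right) + \left(\left(-15098 - 23453\right) + 23092\right)} = \frac{1}{\left(3 - 10 i \sqrt{2} \left(-202\right)^{2}\right) + \left(-38551 + 23092\right)} = \frac{1}{\left(3 - 10 i \sqrt{2} \cdot 40804\right) - 15459} = \frac{1}{\left(3 - 408040 i \sqrt{2}\right) - 15459} = \frac{1}{-15456 - 408040 i \sqrt{2}}$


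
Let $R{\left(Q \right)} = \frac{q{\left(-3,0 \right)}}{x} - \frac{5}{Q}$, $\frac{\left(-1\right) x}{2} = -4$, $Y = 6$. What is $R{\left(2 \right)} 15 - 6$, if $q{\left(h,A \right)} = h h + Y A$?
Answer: $- \frac{213}{8} \approx -26.625$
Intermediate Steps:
$x = 8$ ($x = \left(-2\right) \left(-4\right) = 8$)
$q{\left(h,A \right)} = h^{2} + 6 A$ ($q{\left(h,A \right)} = h h + 6 A = h^{2} + 6 A$)
$R{\left(Q \right)} = \frac{9}{8} - \frac{5}{Q}$ ($R{\left(Q \right)} = \frac{\left(-3\right)^{2} + 6 \cdot 0}{8} - \frac{5}{Q} = \left(9 + 0\right) \frac{1}{8} - \frac{5}{Q} = 9 \cdot \frac{1}{8} - \frac{5}{Q} = \frac{9}{8} - \frac{5}{Q}$)
$R{\left(2 \right)} 15 - 6 = \left(\frac{9}{8} - \frac{5}{2}\right) 15 - 6 = \left(- \frac{11}{8}\right) 15 - 6 = - \frac{165}{8} - 6 = - \frac{213}{8}$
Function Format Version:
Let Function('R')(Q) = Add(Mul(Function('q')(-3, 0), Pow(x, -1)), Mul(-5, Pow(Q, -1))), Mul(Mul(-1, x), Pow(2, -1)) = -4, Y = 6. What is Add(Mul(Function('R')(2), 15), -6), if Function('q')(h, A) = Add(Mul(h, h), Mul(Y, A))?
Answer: Rational(-213, 8) ≈ -26.625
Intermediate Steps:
x = 8 (x = Mul(-2, -4) = 8)
Function('q')(h, A) = Add(Pow(h, 2), Mul(6, A)) (Function('q')(h, A) = Add(Mul(h, h), Mul(6, A)) = Add(Pow(h, 2), Mul(6, A)))
Function('R')(Q) = Add(Rational(9, 8), Mul(-5, Pow(Q, -1))) (Function('R')(Q) = Add(Mul(Add(Pow(-3, 2), Mul(6, 0)), Pow(8, -1)), Mul(-5, Pow(Q, -1))) = Add(Mul(Add(9, 0), Rational(1, 8)), Mul(-5, Pow(Q, -1))) = Add(Mul(9, Rational(1, 8)), Mul(-5, Pow(Q, -1))) = Add(Rational(9, 8), Mul(-5, Pow(Q, -1))))
Add(Mul(Function('R')(2), 15), -6) = Add(Mul(Add(Rational(9, 8), Mul(-5, Pow(2, -1))), 15), -6) = Add(Mul(Add(Rational(9, 8), Mul(-5, Rational(1, 2))), 15), -6) = Add(Mul(Add(Rational(9, 8), Rational(-5, 2)), 15), -6) = Add(Mul(Rational(-11, 8), 15), -6) = Add(Rational(-165, 8), -6) = Rational(-213, 8)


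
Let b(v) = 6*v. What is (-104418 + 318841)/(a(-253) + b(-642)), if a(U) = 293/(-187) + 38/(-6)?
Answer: -120291303/2165404 ≈ -55.551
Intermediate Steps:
a(U) = -4432/561 (a(U) = 293*(-1/187) + 38*(-⅙) = -293/187 - 19/3 = -4432/561)
(-104418 + 318841)/(a(-253) + b(-642)) = (-104418 + 318841)/(-4432/561 + 6*(-642)) = 214423/(-4432/561 - 3852) = 214423/(-2165404/561) = 214423*(-561/2165404) = -120291303/2165404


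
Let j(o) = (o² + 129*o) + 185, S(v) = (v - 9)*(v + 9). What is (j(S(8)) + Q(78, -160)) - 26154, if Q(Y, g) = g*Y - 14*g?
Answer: -38113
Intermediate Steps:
S(v) = (-9 + v)*(9 + v)
Q(Y, g) = -14*g + Y*g (Q(Y, g) = Y*g - 14*g = -14*g + Y*g)
j(o) = 185 + o² + 129*o
(j(S(8)) + Q(78, -160)) - 26154 = ((185 + (-81 + 8²)² + 129*(-81 + 8²)) - 160*(-14 + 78)) - 26154 = ((185 + (-81 + 64)² + 129*(-81 + 64)) - 160*64) - 26154 = ((185 + (-17)² + 129*(-17)) - 10240) - 26154 = ((185 + 289 - 2193) - 10240) - 26154 = (-1719 - 10240) - 26154 = -11959 - 26154 = -38113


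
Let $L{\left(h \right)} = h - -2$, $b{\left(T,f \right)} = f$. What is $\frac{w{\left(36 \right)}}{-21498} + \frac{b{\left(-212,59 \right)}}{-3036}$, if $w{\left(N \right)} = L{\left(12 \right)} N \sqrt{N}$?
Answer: $- \frac{1741541}{10877988} \approx -0.1601$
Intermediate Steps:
$L{\left(h \right)} = 2 + h$ ($L{\left(h \right)} = h + 2 = 2 + h$)
$w{\left(N \right)} = 14 N^{\frac{3}{2}}$ ($w{\left(N \right)} = \left(2 + 12\right) N \sqrt{N} = 14 N \sqrt{N} = 14 N^{\frac{3}{2}}$)
$\frac{w{\left(36 \right)}}{-21498} + \frac{b{\left(-212,59 \right)}}{-3036} = \frac{14 \cdot 36^{\frac{3}{2}}}{-21498} + \frac{59}{-3036} = 14 \cdot 216 \left(- \frac{1}{21498}\right) + 59 \left(- \frac{1}{3036}\right) = 3024 \left(- \frac{1}{21498}\right) - \frac{59}{3036} = - \frac{504}{3583} - \frac{59}{3036} = - \frac{1741541}{10877988}$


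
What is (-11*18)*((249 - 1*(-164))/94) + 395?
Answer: -22322/47 ≈ -474.94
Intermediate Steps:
(-11*18)*((249 - 1*(-164))/94) + 395 = -198*(249 + 164)/94 + 395 = -81774/94 + 395 = -198*413/94 + 395 = -40887/47 + 395 = -22322/47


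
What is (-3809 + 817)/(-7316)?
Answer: 748/1829 ≈ 0.40897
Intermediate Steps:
(-3809 + 817)/(-7316) = -2992*(-1/7316) = 748/1829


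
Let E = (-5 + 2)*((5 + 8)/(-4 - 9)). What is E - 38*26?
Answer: -985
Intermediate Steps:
E = 3 (E = -39/(-13) = -39*(-1)/13 = -3*(-1) = 3)
E - 38*26 = 3 - 38*26 = 3 - 988 = -985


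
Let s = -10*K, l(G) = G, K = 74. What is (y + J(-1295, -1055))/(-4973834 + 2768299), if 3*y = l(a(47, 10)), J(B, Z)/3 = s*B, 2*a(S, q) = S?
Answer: -17249447/13233210 ≈ -1.3035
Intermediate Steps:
a(S, q) = S/2
s = -740 (s = -10*74 = -740)
J(B, Z) = -2220*B (J(B, Z) = 3*(-740*B) = -2220*B)
y = 47/6 (y = ((½)*47)/3 = (⅓)*(47/2) = 47/6 ≈ 7.8333)
(y + J(-1295, -1055))/(-4973834 + 2768299) = (47/6 - 2220*(-1295))/(-4973834 + 2768299) = (47/6 + 2874900)/(-2205535) = (17249447/6)*(-1/2205535) = -17249447/13233210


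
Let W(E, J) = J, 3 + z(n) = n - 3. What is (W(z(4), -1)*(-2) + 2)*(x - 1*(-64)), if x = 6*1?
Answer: 280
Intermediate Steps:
z(n) = -6 + n (z(n) = -3 + (n - 3) = -3 + (-3 + n) = -6 + n)
x = 6
(W(z(4), -1)*(-2) + 2)*(x - 1*(-64)) = (-1*(-2) + 2)*(6 - 1*(-64)) = (2 + 2)*(6 + 64) = 4*70 = 280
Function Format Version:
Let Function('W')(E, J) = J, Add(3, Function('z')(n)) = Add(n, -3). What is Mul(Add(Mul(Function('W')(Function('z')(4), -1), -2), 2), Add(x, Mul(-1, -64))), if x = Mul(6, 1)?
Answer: 280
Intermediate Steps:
Function('z')(n) = Add(-6, n) (Function('z')(n) = Add(-3, Add(n, -3)) = Add(-3, Add(-3, n)) = Add(-6, n))
x = 6
Mul(Add(Mul(Function('W')(Function('z')(4), -1), -2), 2), Add(x, Mul(-1, -64))) = Mul(Add(Mul(-1, -2), 2), Add(6, Mul(-1, -64))) = Mul(Add(2, 2), Add(6, 64)) = Mul(4, 70) = 280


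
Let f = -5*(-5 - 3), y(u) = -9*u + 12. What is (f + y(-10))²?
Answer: 20164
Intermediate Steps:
y(u) = 12 - 9*u
f = 40 (f = -5*(-8) = 40)
(f + y(-10))² = (40 + (12 - 9*(-10)))² = (40 + (12 + 90))² = (40 + 102)² = 142² = 20164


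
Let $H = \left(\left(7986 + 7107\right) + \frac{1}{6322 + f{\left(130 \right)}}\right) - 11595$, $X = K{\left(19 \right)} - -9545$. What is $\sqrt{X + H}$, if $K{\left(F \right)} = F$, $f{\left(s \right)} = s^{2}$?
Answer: $\frac{\sqrt{7043830914830}}{23222} \approx 114.29$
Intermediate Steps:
$X = 9564$ ($X = 19 - -9545 = 19 + 9545 = 9564$)
$H = \frac{81230557}{23222}$ ($H = \left(\left(7986 + 7107\right) + \frac{1}{6322 + 130^{2}}\right) - 11595 = \left(15093 + \frac{1}{6322 + 16900}\right) - 11595 = \left(15093 + \frac{1}{23222}\right) - 11595 = \frac{350489647}{23222} - 11595 = \frac{81230557}{23222} \approx 3498.0$)
$\sqrt{X + H} = \sqrt{9564 + \frac{81230557}{23222}} = \sqrt{\frac{303325765}{23222}} = \frac{\sqrt{7043830914830}}{23222}$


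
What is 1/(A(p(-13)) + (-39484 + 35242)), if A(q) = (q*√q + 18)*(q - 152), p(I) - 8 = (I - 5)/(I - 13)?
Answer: -844263160/4089852891669 + 3953079*√1469/1363284297223 ≈ -9.5291e-5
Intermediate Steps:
p(I) = 8 + (-5 + I)/(-13 + I) (p(I) = 8 + (I - 5)/(I - 13) = 8 + (-5 + I)/(-13 + I))
A(q) = (-152 + q)*(18 + q^(3/2)) (A(q) = (q^(3/2) + 18)*(-152 + q) = (18 + q^(3/2))*(-152 + q) = (-152 + q)*(18 + q^(3/2)))
1/(A(p(-13)) + (-39484 + 35242)) = 1/((-2736 + ((-109 + 9*(-13))/(-13 - 13))^(5/2) - 152*226*√226*(-1/(-13 - 13))^(3/2) + 18*((-109 + 9*(-13))/(-13 - 13))) + (-39484 + 35242)) = 1/((-2736 + ((-109 - 117)/(-26))^(5/2) - 152*226*√226*(-1/(-26))^(3/2) + 18*((-109 - 117)/(-26))) - 4242) = 1/((-2736 + (-1/26*(-226))^(5/2) - 152*113*√1469/169 + 18*(-1/26*(-226))) - 4242) = 1/((-2736 + (113/13)^(5/2) - 17176*√1469/169 + 18*(113/13)) - 4242) = 1/((-2736 + 12769*√1469/2197 - 17176*√1469/169 + 2034/13) - 4242) = 1/((-33534/13 - 210519*√1469/2197) - 4242) = 1/(-88680/13 - 210519*√1469/2197)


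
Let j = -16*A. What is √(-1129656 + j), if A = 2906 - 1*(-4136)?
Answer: 2*I*√310582 ≈ 1114.6*I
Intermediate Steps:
A = 7042 (A = 2906 + 4136 = 7042)
j = -112672 (j = -16*7042 = -112672)
√(-1129656 + j) = √(-1129656 - 112672) = √(-1242328) = 2*I*√310582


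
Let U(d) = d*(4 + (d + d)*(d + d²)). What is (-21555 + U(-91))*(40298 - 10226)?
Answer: 4078390531992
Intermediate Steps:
U(d) = d*(4 + 2*d*(d + d²)) (U(d) = d*(4 + (2*d)*(d + d²)) = d*(4 + 2*d*(d + d²)))
(-21555 + U(-91))*(40298 - 10226) = (-21555 + 2*(-91)*(2 + (-91)² + (-91)³))*(40298 - 10226) = (-21555 + 2*(-91)*(2 + 8281 - 753571))*30072 = (-21555 + 2*(-91)*(-745288))*30072 = (-21555 + 135642416)*30072 = 135620861*30072 = 4078390531992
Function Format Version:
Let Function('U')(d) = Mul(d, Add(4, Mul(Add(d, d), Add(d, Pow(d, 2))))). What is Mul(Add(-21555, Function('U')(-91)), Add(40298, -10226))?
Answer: 4078390531992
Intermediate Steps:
Function('U')(d) = Mul(d, Add(4, Mul(2, d, Add(d, Pow(d, 2))))) (Function('U')(d) = Mul(d, Add(4, Mul(Mul(2, d), Add(d, Pow(d, 2))))) = Mul(d, Add(4, Mul(2, d, Add(d, Pow(d, 2))))))
Mul(Add(-21555, Function('U')(-91)), Add(40298, -10226)) = Mul(Add(-21555, Mul(2, -91, Add(2, Pow(-91, 2), Pow(-91, 3)))), Add(40298, -10226)) = Mul(Add(-21555, Mul(2, -91, Add(2, 8281, -753571))), 30072) = Mul(Add(-21555, Mul(2, -91, -745288)), 30072) = Mul(Add(-21555, 135642416), 30072) = Mul(135620861, 30072) = 4078390531992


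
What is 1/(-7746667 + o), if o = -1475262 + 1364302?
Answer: -1/7857627 ≈ -1.2726e-7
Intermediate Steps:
o = -110960
1/(-7746667 + o) = 1/(-7746667 - 110960) = 1/(-7857627) = -1/7857627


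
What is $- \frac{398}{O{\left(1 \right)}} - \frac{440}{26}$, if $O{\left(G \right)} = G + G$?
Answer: $- \frac{2807}{13} \approx -215.92$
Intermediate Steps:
$O{\left(G \right)} = 2 G$
$- \frac{398}{O{\left(1 \right)}} - \frac{440}{26} = - \frac{398}{2 \cdot 1} - \frac{440}{26} = - \frac{398}{2} - \frac{220}{13} = \left(-398\right) \frac{1}{2} - \frac{220}{13} = -199 - \frac{220}{13} = - \frac{2807}{13}$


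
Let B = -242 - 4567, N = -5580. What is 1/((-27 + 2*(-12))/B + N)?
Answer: -1603/8944723 ≈ -0.00017921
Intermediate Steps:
B = -4809
1/((-27 + 2*(-12))/B + N) = 1/((-27 + 2*(-12))/(-4809) - 5580) = 1/((-27 - 24)*(-1/4809) - 5580) = 1/(-51*(-1/4809) - 5580) = 1/(17/1603 - 5580) = 1/(-8944723/1603) = -1603/8944723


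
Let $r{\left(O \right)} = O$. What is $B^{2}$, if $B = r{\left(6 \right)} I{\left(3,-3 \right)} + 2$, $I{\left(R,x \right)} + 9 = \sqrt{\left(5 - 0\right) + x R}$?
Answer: $2560 - 1248 i \approx 2560.0 - 1248.0 i$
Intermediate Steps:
$I{\left(R,x \right)} = -9 + \sqrt{5 + R x}$ ($I{\left(R,x \right)} = -9 + \sqrt{\left(5 - 0\right) + x R} = -9 + \sqrt{\left(5 + 0\right) + R x} = -9 + \sqrt{5 + R x}$)
$B = -52 + 12 i$ ($B = 6 \left(-9 + \sqrt{5 + 3 \left(-3\right)}\right) + 2 = 6 \left(-9 + \sqrt{5 - 9}\right) + 2 = 6 \left(-9 + \sqrt{-4}\right) + 2 = 6 \left(-9 + 2 i\right) + 2 = \left(-54 + 12 i\right) + 2 = -52 + 12 i \approx -52.0 + 12.0 i$)
$B^{2} = \left(-52 + 12 i\right)^{2}$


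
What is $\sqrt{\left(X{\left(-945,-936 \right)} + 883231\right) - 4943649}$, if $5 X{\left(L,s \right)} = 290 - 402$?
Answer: $\frac{i \sqrt{101511010}}{5} \approx 2015.1 i$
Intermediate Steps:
$X{\left(L,s \right)} = - \frac{112}{5}$ ($X{\left(L,s \right)} = \frac{290 - 402}{5} = \frac{1}{5} \left(-112\right) = - \frac{112}{5}$)
$\sqrt{\left(X{\left(-945,-936 \right)} + 883231\right) - 4943649} = \sqrt{\left(- \frac{112}{5} + 883231\right) - 4943649} = \sqrt{\frac{4416043}{5} - 4943649} = \sqrt{- \frac{20302202}{5}} = \frac{i \sqrt{101511010}}{5}$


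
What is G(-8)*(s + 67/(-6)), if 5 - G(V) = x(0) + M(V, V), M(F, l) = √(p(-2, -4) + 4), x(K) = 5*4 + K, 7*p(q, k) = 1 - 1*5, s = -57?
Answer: 2045/2 + 409*√42/21 ≈ 1148.7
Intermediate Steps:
p(q, k) = -4/7 (p(q, k) = (1 - 1*5)/7 = (1 - 5)/7 = (⅐)*(-4) = -4/7)
x(K) = 20 + K
M(F, l) = 2*√42/7 (M(F, l) = √(-4/7 + 4) = √(24/7) = 2*√42/7)
G(V) = -15 - 2*√42/7 (G(V) = 5 - ((20 + 0) + 2*√42/7) = 5 - (20 + 2*√42/7) = 5 + (-20 - 2*√42/7) = -15 - 2*√42/7)
G(-8)*(s + 67/(-6)) = (-15 - 2*√42/7)*(-57 + 67/(-6)) = (-15 - 2*√42/7)*(-57 + 67*(-⅙)) = (-15 - 2*√42/7)*(-57 - 67/6) = (-15 - 2*√42/7)*(-409/6) = 2045/2 + 409*√42/21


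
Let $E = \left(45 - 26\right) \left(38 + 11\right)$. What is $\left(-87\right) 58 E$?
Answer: $-4697826$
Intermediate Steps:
$E = 931$ ($E = 19 \cdot 49 = 931$)
$\left(-87\right) 58 E = \left(-87\right) 58 \cdot 931 = \left(-5046\right) 931 = -4697826$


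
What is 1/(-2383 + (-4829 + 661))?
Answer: -1/6551 ≈ -0.00015265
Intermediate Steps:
1/(-2383 + (-4829 + 661)) = 1/(-2383 - 4168) = 1/(-6551) = -1/6551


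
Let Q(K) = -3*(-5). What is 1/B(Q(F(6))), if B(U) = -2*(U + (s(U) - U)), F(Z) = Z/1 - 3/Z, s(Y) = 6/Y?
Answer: -5/4 ≈ -1.2500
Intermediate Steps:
F(Z) = Z - 3/Z (F(Z) = Z*1 - 3/Z = Z - 3/Z)
Q(K) = 15
B(U) = -12/U (B(U) = -2*(U + (6/U - U)) = -2*(U + (-U + 6/U)) = -12/U)
1/B(Q(F(6))) = 1/(-12/15) = 1/(-12*1/15) = 1/(-⅘) = -5/4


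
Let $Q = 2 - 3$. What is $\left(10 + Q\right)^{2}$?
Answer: $81$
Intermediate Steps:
$Q = -1$ ($Q = 2 - 3 = -1$)
$\left(10 + Q\right)^{2} = \left(10 - 1\right)^{2} = 9^{2} = 81$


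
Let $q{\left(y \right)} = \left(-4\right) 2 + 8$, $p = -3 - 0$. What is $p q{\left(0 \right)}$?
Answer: $0$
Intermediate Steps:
$p = -3$ ($p = -3 + 0 = -3$)
$q{\left(y \right)} = 0$ ($q{\left(y \right)} = -8 + 8 = 0$)
$p q{\left(0 \right)} = \left(-3\right) 0 = 0$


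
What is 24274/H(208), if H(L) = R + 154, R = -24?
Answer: 12137/65 ≈ 186.72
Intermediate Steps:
H(L) = 130 (H(L) = -24 + 154 = 130)
24274/H(208) = 24274/130 = 24274*(1/130) = 12137/65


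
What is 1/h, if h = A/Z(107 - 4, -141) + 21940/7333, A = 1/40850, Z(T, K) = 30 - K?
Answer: 51223571550/153258586333 ≈ 0.33423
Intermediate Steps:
A = 1/40850 ≈ 2.4480e-5
h = 153258586333/51223571550 (h = 1/(40850*(30 - 1*(-141))) + 21940/7333 = 1/(40850*(30 + 141)) + 21940*(1/7333) = (1/40850)/171 + 21940/7333 = (1/40850)*(1/171) + 21940/7333 = 1/6985350 + 21940/7333 = 153258586333/51223571550 ≈ 2.9920)
1/h = 1/(153258586333/51223571550) = 51223571550/153258586333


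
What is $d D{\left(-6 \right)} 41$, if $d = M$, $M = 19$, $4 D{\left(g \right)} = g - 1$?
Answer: $- \frac{5453}{4} \approx -1363.3$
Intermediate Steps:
$D{\left(g \right)} = - \frac{1}{4} + \frac{g}{4}$ ($D{\left(g \right)} = \frac{g - 1}{4} = \frac{-1 + g}{4} = - \frac{1}{4} + \frac{g}{4}$)
$d = 19$
$d D{\left(-6 \right)} 41 = 19 \left(- \frac{1}{4} + \frac{1}{4} \left(-6\right)\right) 41 = 19 \left(- \frac{1}{4} - \frac{3}{2}\right) 41 = 19 \left(- \frac{7}{4}\right) 41 = \left(- \frac{133}{4}\right) 41 = - \frac{5453}{4}$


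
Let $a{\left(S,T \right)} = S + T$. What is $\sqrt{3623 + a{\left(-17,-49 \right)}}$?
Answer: $\sqrt{3557} \approx 59.641$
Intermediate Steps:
$\sqrt{3623 + a{\left(-17,-49 \right)}} = \sqrt{3623 - 66} = \sqrt{3557}$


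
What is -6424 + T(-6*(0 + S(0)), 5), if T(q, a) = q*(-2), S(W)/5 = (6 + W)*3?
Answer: -5344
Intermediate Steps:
S(W) = 90 + 15*W (S(W) = 5*((6 + W)*3) = 5*(18 + 3*W) = 90 + 15*W)
T(q, a) = -2*q
-6424 + T(-6*(0 + S(0)), 5) = -6424 - (-12)*(0 + (90 + 15*0)) = -6424 - (-12)*(0 + (90 + 0)) = -6424 - (-12)*(0 + 90) = -6424 - (-12)*90 = -6424 - 2*(-540) = -6424 + 1080 = -5344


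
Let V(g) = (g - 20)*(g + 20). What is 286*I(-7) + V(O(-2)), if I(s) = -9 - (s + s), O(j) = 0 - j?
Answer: 1034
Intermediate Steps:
O(j) = -j
I(s) = -9 - 2*s
V(g) = (-20 + g)*(20 + g)
286*I(-7) + V(O(-2)) = 286*(-9 - 2*(-7)) + (-400 + (-1*(-2))²) = 286*(-9 + 14) + (-400 + 2²) = 286*5 + (-400 + 4) = 1430 - 396 = 1034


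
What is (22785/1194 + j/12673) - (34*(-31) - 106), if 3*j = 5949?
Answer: 5947911309/5043854 ≈ 1179.2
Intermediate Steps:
j = 1983 (j = (1/3)*5949 = 1983)
(22785/1194 + j/12673) - (34*(-31) - 106) = (22785/1194 + 1983/12673) - (34*(-31) - 106) = (22785*(1/1194) + 1983*(1/12673)) - (-1054 - 106) = (7595/398 + 1983/12673) - 1*(-1160) = 97040669/5043854 + 1160 = 5947911309/5043854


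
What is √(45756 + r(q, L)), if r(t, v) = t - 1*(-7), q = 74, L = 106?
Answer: 3*√5093 ≈ 214.10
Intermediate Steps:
r(t, v) = 7 + t (r(t, v) = t + 7 = 7 + t)
√(45756 + r(q, L)) = √(45756 + (7 + 74)) = √(45756 + 81) = √45837 = 3*√5093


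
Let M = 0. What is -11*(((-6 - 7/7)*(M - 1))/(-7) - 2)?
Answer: 33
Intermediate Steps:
-11*(((-6 - 7/7)*(M - 1))/(-7) - 2) = -11*(((-6 - 7/7)*(0 - 1))/(-7) - 2) = -11*(((-6 - 7*⅐)*(-1))*(-⅐) - 2) = -11*(((-6 - 1)*(-1))*(-⅐) - 2) = -11*(-7*(-1)*(-⅐) - 2) = -11*(7*(-⅐) - 2) = -11*(-1 - 2) = -11*(-3) = 33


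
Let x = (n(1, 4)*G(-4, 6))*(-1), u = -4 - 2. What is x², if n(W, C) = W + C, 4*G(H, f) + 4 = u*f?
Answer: 2500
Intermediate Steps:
u = -6
G(H, f) = -1 - 3*f/2 (G(H, f) = -1 + (-6*f)/4 = -1 - 3*f/2)
n(W, C) = C + W
x = 50 (x = ((4 + 1)*(-1 - 3/2*6))*(-1) = (5*(-1 - 9))*(-1) = (5*(-10))*(-1) = -50*(-1) = 50)
x² = 50² = 2500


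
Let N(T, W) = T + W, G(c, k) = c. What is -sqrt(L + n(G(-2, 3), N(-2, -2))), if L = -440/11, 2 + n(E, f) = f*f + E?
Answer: -2*I*sqrt(7) ≈ -5.2915*I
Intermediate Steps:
n(E, f) = -2 + E + f**2 (n(E, f) = -2 + (f*f + E) = -2 + (f**2 + E) = -2 + (E + f**2) = -2 + E + f**2)
L = -40 (L = -440*1/11 = -40)
-sqrt(L + n(G(-2, 3), N(-2, -2))) = -sqrt(-40 + (-2 - 2 + (-2 - 2)**2)) = -sqrt(-40 + (-2 - 2 + (-4)**2)) = -sqrt(-40 + (-2 - 2 + 16)) = -sqrt(-40 + 12) = -sqrt(-28) = -2*I*sqrt(7)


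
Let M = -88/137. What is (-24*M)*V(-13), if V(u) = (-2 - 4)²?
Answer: 76032/137 ≈ 554.98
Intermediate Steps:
V(u) = 36 (V(u) = (-6)² = 36)
M = -88/137 (M = -88*1/137 = -88/137 ≈ -0.64234)
(-24*M)*V(-13) = -24*(-88/137)*36 = (2112/137)*36 = 76032/137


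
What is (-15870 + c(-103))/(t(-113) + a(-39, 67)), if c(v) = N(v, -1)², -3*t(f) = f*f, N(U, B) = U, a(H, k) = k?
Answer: 15783/12568 ≈ 1.2558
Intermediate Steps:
t(f) = -f²/3 (t(f) = -f*f/3 = -f²/3)
c(v) = v²
(-15870 + c(-103))/(t(-113) + a(-39, 67)) = (-15870 + (-103)²)/(-⅓*(-113)² + 67) = (-15870 + 10609)/(-⅓*12769 + 67) = -5261/(-12769/3 + 67) = -5261/(-12568/3) = -5261*(-3/12568) = 15783/12568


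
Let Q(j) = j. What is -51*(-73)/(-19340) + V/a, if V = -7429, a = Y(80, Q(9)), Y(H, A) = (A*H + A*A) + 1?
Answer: -73331353/7755340 ≈ -9.4556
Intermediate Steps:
Y(H, A) = 1 + A² + A*H (Y(H, A) = (A*H + A²) + 1 = (A² + A*H) + 1 = 1 + A² + A*H)
a = 802 (a = 1 + 9² + 9*80 = 1 + 81 + 720 = 802)
-51*(-73)/(-19340) + V/a = -51*(-73)/(-19340) - 7429/802 = 3723*(-1/19340) - 7429*1/802 = -3723/19340 - 7429/802 = -73331353/7755340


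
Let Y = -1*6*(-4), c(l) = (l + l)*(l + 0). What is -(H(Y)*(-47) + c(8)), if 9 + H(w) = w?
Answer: 577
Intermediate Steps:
c(l) = 2*l² (c(l) = (2*l)*l = 2*l²)
Y = 24 (Y = -6*(-4) = 24)
H(w) = -9 + w
-(H(Y)*(-47) + c(8)) = -((-9 + 24)*(-47) + 2*8²) = -(15*(-47) + 2*64) = -(-705 + 128) = -1*(-577) = 577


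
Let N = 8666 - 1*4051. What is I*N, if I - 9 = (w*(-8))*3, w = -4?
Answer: 484575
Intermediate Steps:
I = 105 (I = 9 - 4*(-8)*3 = 9 + 32*3 = 9 + 96 = 105)
N = 4615 (N = 8666 - 4051 = 4615)
I*N = 105*4615 = 484575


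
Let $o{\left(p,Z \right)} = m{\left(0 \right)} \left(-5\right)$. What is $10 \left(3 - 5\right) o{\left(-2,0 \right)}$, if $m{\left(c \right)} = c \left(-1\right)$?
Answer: $0$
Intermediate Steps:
$m{\left(c \right)} = - c$
$o{\left(p,Z \right)} = 0$ ($o{\left(p,Z \right)} = \left(-1\right) 0 \left(-5\right) = 0 \left(-5\right) = 0$)
$10 \left(3 - 5\right) o{\left(-2,0 \right)} = 10 \left(3 - 5\right) 0 = 10 \left(-2\right) 0 = \left(-20\right) 0 = 0$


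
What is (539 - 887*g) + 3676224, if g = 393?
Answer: 3328172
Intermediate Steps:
(539 - 887*g) + 3676224 = (539 - 887*393) + 3676224 = (539 - 348591) + 3676224 = -348052 + 3676224 = 3328172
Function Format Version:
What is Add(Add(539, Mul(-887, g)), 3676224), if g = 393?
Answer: 3328172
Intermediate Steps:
Add(Add(539, Mul(-887, g)), 3676224) = Add(Add(539, Mul(-887, 393)), 3676224) = Add(Add(539, -348591), 3676224) = Add(-348052, 3676224) = 3328172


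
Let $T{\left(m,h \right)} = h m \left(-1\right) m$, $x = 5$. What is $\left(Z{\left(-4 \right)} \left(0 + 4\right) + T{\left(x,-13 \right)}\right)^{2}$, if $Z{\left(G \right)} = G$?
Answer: $95481$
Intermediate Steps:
$T{\left(m,h \right)} = - h m^{2}$ ($T{\left(m,h \right)} = - h m m = - h m^{2}$)
$\left(Z{\left(-4 \right)} \left(0 + 4\right) + T{\left(x,-13 \right)}\right)^{2} = \left(- 4 \left(0 + 4\right) - - 13 \cdot 5^{2}\right)^{2} = \left(\left(-4\right) 4 - \left(-13\right) 25\right)^{2} = \left(-16 + 325\right)^{2} = 309^{2} = 95481$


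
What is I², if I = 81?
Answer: 6561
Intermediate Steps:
I² = 81² = 6561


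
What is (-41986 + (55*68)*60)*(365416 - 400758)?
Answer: -6446875588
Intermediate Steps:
(-41986 + (55*68)*60)*(365416 - 400758) = (-41986 + 3740*60)*(-35342) = (-41986 + 224400)*(-35342) = 182414*(-35342) = -6446875588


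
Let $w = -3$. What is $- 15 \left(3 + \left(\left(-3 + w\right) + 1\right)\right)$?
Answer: $30$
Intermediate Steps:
$- 15 \left(3 + \left(\left(-3 + w\right) + 1\right)\right) = - 15 \left(3 + \left(\left(-3 - 3\right) + 1\right)\right) = - 15 \left(3 + \left(-6 + 1\right)\right) = - 15 \left(3 - 5\right) = \left(-15\right) \left(-2\right) = 30$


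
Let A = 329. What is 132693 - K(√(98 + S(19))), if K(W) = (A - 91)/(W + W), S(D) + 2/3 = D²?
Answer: 132693 - 119*√165/275 ≈ 1.3269e+5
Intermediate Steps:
S(D) = -⅔ + D²
K(W) = 119/W (K(W) = (329 - 91)/(W + W) = 238/((2*W)) = 238*(1/(2*W)) = 119/W)
132693 - K(√(98 + S(19))) = 132693 - 119/(√(98 + (-⅔ + 19²))) = 132693 - 119/(√(98 + (-⅔ + 361))) = 132693 - 119/(√(98 + 1081/3)) = 132693 - 119/(√(1375/3)) = 132693 - 119/(5*√165/3) = 132693 - 119*√165/275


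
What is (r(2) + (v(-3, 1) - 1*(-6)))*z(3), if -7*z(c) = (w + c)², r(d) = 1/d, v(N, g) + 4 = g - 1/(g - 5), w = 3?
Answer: -135/7 ≈ -19.286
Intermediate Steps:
v(N, g) = -4 + g - 1/(-5 + g) (v(N, g) = -4 + (g - 1/(g - 5)) = -4 + (g - 1/(-5 + g)) = -4 + g - 1/(-5 + g))
z(c) = -(3 + c)²/7
(r(2) + (v(-3, 1) - 1*(-6)))*z(3) = (1/2 + ((19 + 1² - 9*1)/(-5 + 1) - 1*(-6)))*(-(3 + 3)²/7) = (½ + ((19 + 1 - 9)/(-4) + 6))*(-⅐*6²) = (½ + (-¼*11 + 6))*(-⅐*36) = (½ + (-11/4 + 6))*(-36/7) = (½ + 13/4)*(-36/7) = (15/4)*(-36/7) = -135/7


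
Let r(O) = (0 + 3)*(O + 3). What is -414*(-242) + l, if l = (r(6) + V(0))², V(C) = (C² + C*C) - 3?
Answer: 100764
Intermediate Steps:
r(O) = 9 + 3*O (r(O) = 3*(3 + O) = 9 + 3*O)
V(C) = -3 + 2*C² (V(C) = (C² + C²) - 3 = 2*C² - 3 = -3 + 2*C²)
l = 576 (l = ((9 + 3*6) + (-3 + 2*0²))² = ((9 + 18) + (-3 + 2*0))² = (27 + (-3 + 0))² = (27 - 3)² = 24² = 576)
-414*(-242) + l = -414*(-242) + 576 = 100188 + 576 = 100764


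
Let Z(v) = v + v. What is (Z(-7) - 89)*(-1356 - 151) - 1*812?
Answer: 154409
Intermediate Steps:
Z(v) = 2*v
(Z(-7) - 89)*(-1356 - 151) - 1*812 = (2*(-7) - 89)*(-1356 - 151) - 1*812 = (-14 - 89)*(-1507) - 812 = -103*(-1507) - 812 = 155221 - 812 = 154409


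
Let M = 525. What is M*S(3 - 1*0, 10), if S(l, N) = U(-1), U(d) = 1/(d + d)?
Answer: -525/2 ≈ -262.50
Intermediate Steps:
U(d) = 1/(2*d)
S(l, N) = -½ (S(l, N) = (½)/(-1) = (½)*(-1) = -½)
M*S(3 - 1*0, 10) = 525*(-½) = -525/2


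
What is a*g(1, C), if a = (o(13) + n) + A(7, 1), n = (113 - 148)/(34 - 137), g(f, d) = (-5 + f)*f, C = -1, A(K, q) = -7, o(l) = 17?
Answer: -4260/103 ≈ -41.359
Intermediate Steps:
g(f, d) = f*(-5 + f)
n = 35/103 (n = -35/(-103) = -35*(-1/103) = 35/103 ≈ 0.33981)
a = 1065/103 (a = (17 + 35/103) - 7 = 1786/103 - 7 = 1065/103 ≈ 10.340)
a*g(1, C) = 1065*(1*(-5 + 1))/103 = 1065*(1*(-4))/103 = (1065/103)*(-4) = -4260/103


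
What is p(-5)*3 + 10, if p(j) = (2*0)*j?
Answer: 10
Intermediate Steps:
p(j) = 0 (p(j) = 0*j = 0)
p(-5)*3 + 10 = 0*3 + 10 = 0 + 10 = 10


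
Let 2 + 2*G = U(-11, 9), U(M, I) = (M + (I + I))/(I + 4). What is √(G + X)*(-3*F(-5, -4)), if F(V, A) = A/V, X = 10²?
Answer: -6*√67106/65 ≈ -23.912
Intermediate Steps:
U(M, I) = (M + 2*I)/(4 + I)
G = -19/26 (G = -1 + ((-11 + 2*9)/(4 + 9))/2 = -1 + ((-11 + 18)/13)/2 = -1 + ((1/13)*7)/2 = -1 + (½)*(7/13) = -1 + 7/26 = -19/26 ≈ -0.73077)
X = 100
√(G + X)*(-3*F(-5, -4)) = √(-19/26 + 100)*(-(-12)/(-5)) = √(2581/26)*(-(-12)*(-1)/5) = (√67106/26)*(-3*⅘) = (√67106/26)*(-12/5) = -6*√67106/65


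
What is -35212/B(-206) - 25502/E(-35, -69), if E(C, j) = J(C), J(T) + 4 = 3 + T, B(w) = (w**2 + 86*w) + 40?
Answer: 19692559/27855 ≈ 706.97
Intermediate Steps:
B(w) = 40 + w**2 + 86*w
J(T) = -1 + T (J(T) = -4 + (3 + T) = -1 + T)
E(C, j) = -1 + C
-35212/B(-206) - 25502/E(-35, -69) = -35212/(40 + (-206)**2 + 86*(-206)) - 25502/(-1 - 35) = -35212/(40 + 42436 - 17716) - 25502/(-36) = -35212/24760 - 25502*(-1/36) = -35212*1/24760 + 12751/18 = -8803/6190 + 12751/18 = 19692559/27855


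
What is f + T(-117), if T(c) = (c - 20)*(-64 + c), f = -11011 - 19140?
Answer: -5354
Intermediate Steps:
f = -30151
T(c) = (-64 + c)*(-20 + c) (T(c) = (-20 + c)*(-64 + c) = (-64 + c)*(-20 + c))
f + T(-117) = -30151 + (1280 + (-117)**2 - 84*(-117)) = -30151 + (1280 + 13689 + 9828) = -30151 + 24797 = -5354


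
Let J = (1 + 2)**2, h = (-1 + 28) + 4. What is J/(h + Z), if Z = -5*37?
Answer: -9/154 ≈ -0.058442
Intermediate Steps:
Z = -185
h = 31 (h = 27 + 4 = 31)
J = 9 (J = 3**2 = 9)
J/(h + Z) = 9/(31 - 185) = 9/(-154) = -1/154*9 = -9/154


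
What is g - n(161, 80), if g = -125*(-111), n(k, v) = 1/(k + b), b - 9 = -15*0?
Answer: 2358749/170 ≈ 13875.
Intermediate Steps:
b = 9 (b = 9 - 15*0 = 9 + 0 = 9)
n(k, v) = 1/(9 + k) (n(k, v) = 1/(k + 9) = 1/(9 + k))
g = 13875
g - n(161, 80) = 13875 - 1/(9 + 161) = 13875 - 1/170 = 2358749/170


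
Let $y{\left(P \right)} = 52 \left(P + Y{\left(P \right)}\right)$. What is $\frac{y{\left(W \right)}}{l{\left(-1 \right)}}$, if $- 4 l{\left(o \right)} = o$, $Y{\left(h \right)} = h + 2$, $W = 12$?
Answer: $5408$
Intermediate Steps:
$Y{\left(h \right)} = 2 + h$
$y{\left(P \right)} = 104 + 104 P$ ($y{\left(P \right)} = 52 \left(P + \left(2 + P\right)\right) = 52 \left(2 + 2 P\right) = 104 + 104 P$)
$l{\left(o \right)} = - \frac{o}{4}$
$\frac{y{\left(W \right)}}{l{\left(-1 \right)}} = \frac{104 + 104 \cdot 12}{\left(- \frac{1}{4}\right) \left(-1\right)} = \left(104 + 1248\right) \frac{1}{\frac{1}{4}} = 1352 \cdot 4 = 5408$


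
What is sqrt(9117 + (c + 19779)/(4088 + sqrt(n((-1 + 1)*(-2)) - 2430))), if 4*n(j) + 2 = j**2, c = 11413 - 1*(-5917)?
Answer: sqrt((74614810 + 9117*I*sqrt(9722))/(8176 + I*sqrt(9722))) ≈ 95.531 - 0.0006*I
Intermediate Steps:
c = 17330 (c = 11413 + 5917 = 17330)
n(j) = -1/2 + j**2/4
sqrt(9117 + (c + 19779)/(4088 + sqrt(n((-1 + 1)*(-2)) - 2430))) = sqrt(9117 + (17330 + 19779)/(4088 + sqrt((-1/2 + ((-1 + 1)*(-2))**2/4) - 2430))) = sqrt(9117 + 37109/(4088 + sqrt((-1/2 + (0*(-2))**2/4) - 2430))) = sqrt(9117 + 37109/(4088 + sqrt((-1/2 + (1/4)*0**2) - 2430))) = sqrt(9117 + 37109/(4088 + sqrt((-1/2 + (1/4)*0) - 2430))) = sqrt(9117 + 37109/(4088 + sqrt((-1/2 + 0) - 2430))) = sqrt(9117 + 37109/(4088 + sqrt(-1/2 - 2430))) = sqrt(9117 + 37109/(4088 + sqrt(-4861/2))) = sqrt(9117 + 37109/(4088 + I*sqrt(9722)/2))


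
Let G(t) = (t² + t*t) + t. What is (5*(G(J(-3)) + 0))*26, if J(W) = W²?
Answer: 22230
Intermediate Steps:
G(t) = t + 2*t² (G(t) = (t² + t²) + t = 2*t² + t = t + 2*t²)
(5*(G(J(-3)) + 0))*26 = (5*((-3)²*(1 + 2*(-3)²) + 0))*26 = (5*(9*(1 + 2*9) + 0))*26 = (5*(9*(1 + 18) + 0))*26 = (5*(9*19 + 0))*26 = (5*(171 + 0))*26 = (5*171)*26 = 855*26 = 22230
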